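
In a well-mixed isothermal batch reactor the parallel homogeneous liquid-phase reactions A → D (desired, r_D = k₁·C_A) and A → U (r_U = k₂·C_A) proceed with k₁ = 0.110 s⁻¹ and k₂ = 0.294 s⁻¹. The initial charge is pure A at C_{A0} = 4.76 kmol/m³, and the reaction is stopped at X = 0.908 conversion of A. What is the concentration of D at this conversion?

1.18 kmol/m³

C_A = C_{A0}(1−X) = 0.4379 kmol/m³.
Both paths are first order in A, so the instantaneous fraction to D is constant: dC_D/d(−C_A) = k₁/(k₁+k₂) = 0.2723.
C_D = 0.2723·(C_{A0}−C_A) = 0.2723×4.322 = 1.18 kmol/m³.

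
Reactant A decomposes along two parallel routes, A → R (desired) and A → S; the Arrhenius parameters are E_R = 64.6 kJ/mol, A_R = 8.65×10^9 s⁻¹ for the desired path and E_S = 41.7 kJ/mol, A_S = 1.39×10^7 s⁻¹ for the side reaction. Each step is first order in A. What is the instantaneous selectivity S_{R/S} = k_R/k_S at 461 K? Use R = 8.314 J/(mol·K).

1.58

With equal orders, S_{R/S} = k_R/k_S = (A_R/A_S)·exp[(E_S−E_R)/(RT)].
(E_S−E_R)/(RT) = (41.7−64.6)×10³/(8.314×461) = -22900/3833 = -5.975.
k_R/k_S = (8.65×10^9/1.39×10^7)·exp(-5.975) = 622.3 × 0.002542 = 1.58.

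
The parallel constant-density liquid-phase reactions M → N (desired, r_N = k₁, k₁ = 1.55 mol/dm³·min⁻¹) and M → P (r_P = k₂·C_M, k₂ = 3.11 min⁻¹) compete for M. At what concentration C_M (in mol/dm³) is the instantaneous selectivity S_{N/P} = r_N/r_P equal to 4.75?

S_{N/P} = (k₁/k₂)·C_M⁻¹ ⇒ C_M = (S·k₂/k₁)^(-1).
= (4.75×3.11/1.55)^(-1) = (9.531)^(-1) = 0.105 mol/dm³.

0.105 mol/dm³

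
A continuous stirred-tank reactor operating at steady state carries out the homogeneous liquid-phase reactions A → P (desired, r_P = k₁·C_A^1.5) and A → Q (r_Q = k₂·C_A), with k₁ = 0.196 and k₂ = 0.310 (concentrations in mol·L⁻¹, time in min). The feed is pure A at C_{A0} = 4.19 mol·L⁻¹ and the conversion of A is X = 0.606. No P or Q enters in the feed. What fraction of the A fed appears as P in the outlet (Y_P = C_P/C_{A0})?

0.272

Exit C_A = C_{A0}(1−X) = 4.19×0.394 = 1.651 mol·L⁻¹.
Rates in a CSTR are evaluated at the outlet concentration: r_P = 0.196×1.651^1.5 = 0.4157, r_Q = 0.310×1.651 = 0.5118.
Fraction of consumed A going to P: r_P/(r_P+r_Q) = 0.4482.
C_P = 0.4482·C_{A0}·X = 0.4482×4.19×0.606 = 1.14 mol·L⁻¹; Y_P = C_P/C_{A0} = 0.272.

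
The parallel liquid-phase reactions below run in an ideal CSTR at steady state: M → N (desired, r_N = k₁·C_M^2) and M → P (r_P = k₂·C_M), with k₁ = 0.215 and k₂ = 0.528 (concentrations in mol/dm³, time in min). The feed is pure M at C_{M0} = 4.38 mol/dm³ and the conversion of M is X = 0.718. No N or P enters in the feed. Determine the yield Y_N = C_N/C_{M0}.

0.240

Exit C_M = C_{M0}(1−X) = 4.38×0.282 = 1.235 mol/dm³.
In a CSTR the entire volume is at exit conditions, so r_N = 0.215×1.235^2 = 0.3280 and r_P = 0.528×1.235 = 0.6522.
Fraction of consumed M going to N: r_N/(r_N+r_P) = 0.3346.
C_N = 0.3346·C_{M0}·X = 0.3346×4.38×0.718 = 1.05 mol/dm³; Y_N = C_N/C_{M0} = 0.240.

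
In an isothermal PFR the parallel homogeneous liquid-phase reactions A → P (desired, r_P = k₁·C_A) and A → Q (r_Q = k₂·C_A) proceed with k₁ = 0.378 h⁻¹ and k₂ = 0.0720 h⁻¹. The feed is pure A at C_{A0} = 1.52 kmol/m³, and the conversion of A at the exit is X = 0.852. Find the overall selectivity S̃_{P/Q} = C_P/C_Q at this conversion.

C_A = C_{A0}(1−X) = 0.2250 kmol/m³.
Both paths are first order in A, so the instantaneous fraction to P is constant: dC_P/d(−C_A) = k₁/(k₁+k₂) = 0.8400.
C_P = 0.8400·(C_{A0}−C_A) = 0.8400×1.295 = 1.09 kmol/m³.
C_Q = (C_{A0}−C_A)−C_P = 0.2072 kmol/m³; S̃_{P/Q} = 1.088/0.2072 = 5.25.

5.25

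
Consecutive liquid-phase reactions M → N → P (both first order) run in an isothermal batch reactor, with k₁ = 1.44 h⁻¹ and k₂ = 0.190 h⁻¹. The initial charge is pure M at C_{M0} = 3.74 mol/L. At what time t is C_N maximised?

1.62 h

For first-order series the maximum of C_N occurs at t_opt = ln(k₂/k₁)/(k₂−k₁).
= ln(0.190/1.44)/(0.190−1.44) = ln(0.1319)/-1.250 = -2.025/-1.250 = 1.62 h.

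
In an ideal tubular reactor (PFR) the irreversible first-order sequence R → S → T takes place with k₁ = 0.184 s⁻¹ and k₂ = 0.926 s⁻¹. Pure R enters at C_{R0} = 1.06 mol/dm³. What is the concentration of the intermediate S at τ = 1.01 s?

The intermediate concentration in a first-order A→B→C sequence is C_S = k₁C_{R0}(e^(−k₁τ) − e^(−k₂τ))/(k₂−k₁).
e^(−k₁τ) = e^(−0.184×1.01) = e^(−0.1858) = 0.8304; e^(−k₂τ) = e^(−0.9353) = 0.3925.
C_S = 0.184×1.06/(0.926−0.184) × (0.8304−0.3925) = 0.2629×0.4379 = 0.1151 mol/dm³.

0.115 mol/dm³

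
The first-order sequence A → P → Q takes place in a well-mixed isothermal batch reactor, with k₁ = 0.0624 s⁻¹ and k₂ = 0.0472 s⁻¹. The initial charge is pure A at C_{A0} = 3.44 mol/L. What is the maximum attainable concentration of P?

1.45 mol/L

Evaluating C_P at t_opt = ln(k₂/k₁)/(k₂−k₁) gives C_{P,max}/C_{A0} = (k₁/k₂)^[k₂/(k₂−k₁)].
= (0.0624/0.0472)^(0.0472/(0.0472−0.0624)) = (1.322)^(-3.105) = 0.4203.
C_{P,max} = 0.4203×3.44 = 1.45 mol/L.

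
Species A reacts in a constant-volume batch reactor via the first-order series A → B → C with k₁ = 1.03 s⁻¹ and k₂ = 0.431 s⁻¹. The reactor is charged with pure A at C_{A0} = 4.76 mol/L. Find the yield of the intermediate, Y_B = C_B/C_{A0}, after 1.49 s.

For first-order series with pure A initially, C_B(t) = k₁C_{A0}/(k₂−k₁)·(e^(−k₁t) − e^(−k₂t)).
e^(−k₁t) = e^(−1.03×1.49) = e^(−1.535) = 0.2155; e^(−k₂t) = e^(−0.6422) = 0.5261.
C_B = 1.03×4.76/(0.431−1.03) × (0.2155−0.5261) = (-8.185)×(-0.3106) = 2.542 mol/L.
Y_B = C_B/C_{A0} = 2.542/4.76 = 0.534.

0.534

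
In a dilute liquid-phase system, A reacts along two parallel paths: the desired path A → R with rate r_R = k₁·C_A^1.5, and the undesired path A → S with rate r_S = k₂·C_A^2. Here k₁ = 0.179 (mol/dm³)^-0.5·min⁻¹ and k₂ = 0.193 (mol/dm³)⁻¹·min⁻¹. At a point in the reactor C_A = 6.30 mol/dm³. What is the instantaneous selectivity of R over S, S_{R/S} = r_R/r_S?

S_{R/S} = r_R/r_S = (k₁·C_A^1.5)/(k₂·C_A^2) = (k₁/k₂)·C_A^-0.5.
= (0.179×6.300^1.5) / (0.193×6.300^2) = 2.831/7.660 = 0.370.
The undesired path is higher order in A, so low C_A (CSTR or dilute feed) favours R.

0.370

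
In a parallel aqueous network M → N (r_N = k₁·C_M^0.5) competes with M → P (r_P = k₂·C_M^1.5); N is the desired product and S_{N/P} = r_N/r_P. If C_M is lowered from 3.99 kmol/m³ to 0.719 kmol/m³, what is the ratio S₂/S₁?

S_{N/P} = (k₁/k₂)·C_M⁻¹, so S₂/S₁ = (C_{M,2}/C_{M,1})⁻¹.
= 3.99/0.719 = 5.55.
Selectivity toward N rises as C_M falls — low-concentration operation is favoured.

5.55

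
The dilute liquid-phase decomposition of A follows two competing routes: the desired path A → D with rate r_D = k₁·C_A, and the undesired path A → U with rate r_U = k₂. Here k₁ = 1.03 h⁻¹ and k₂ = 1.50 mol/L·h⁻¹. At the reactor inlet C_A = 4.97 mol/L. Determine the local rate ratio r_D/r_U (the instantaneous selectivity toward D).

S_{D/U} = r_D/r_U = (k₁·C_A)/(k₂) = (k₁/k₂)·C_A.
= (1.03×4.970) / (1.50) = 5.119/1.500 = 3.41.

3.41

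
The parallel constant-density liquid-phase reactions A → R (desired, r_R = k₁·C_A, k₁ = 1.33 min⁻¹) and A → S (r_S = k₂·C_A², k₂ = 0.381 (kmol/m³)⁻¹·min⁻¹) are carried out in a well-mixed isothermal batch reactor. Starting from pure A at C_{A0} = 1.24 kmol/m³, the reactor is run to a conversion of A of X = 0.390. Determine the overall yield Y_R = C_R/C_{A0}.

C_A = C_{A0}(1−X) = 0.7564 kmol/m³.
Along a PFR/batch, dC_R/dC_A = −r_R/(r_R+r_S) = −k₁/(k₁+k₂·C_A).
Integrating from C_{A0} to C_A: C_R = (1.33/0.381)·ln[(1.33+0.381·1.24)/(1.33+0.381·0.756)] = 3.491·ln(1.802/1.618) = 0.3764 kmol/m³.
Y_R = C_R/C_{A0} = 0.3764/1.24 = 0.304.

0.304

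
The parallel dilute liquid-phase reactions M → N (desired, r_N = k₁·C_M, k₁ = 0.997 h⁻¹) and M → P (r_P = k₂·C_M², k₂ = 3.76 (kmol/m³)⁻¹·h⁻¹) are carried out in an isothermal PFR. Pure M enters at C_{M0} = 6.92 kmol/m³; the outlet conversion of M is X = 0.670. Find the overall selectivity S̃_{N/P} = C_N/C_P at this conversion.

0.0630

C_M = C_{M0}(1−X) = 2.284 kmol/m³.
Along a PFR/batch, dC_N/dC_M = −r_N/(r_N+r_P) = −k₁/(k₁+k₂·C_M).
Integrating from C_{M0} to C_M: C_N = (0.997/3.76)·ln[(0.997+3.76·6.92)/(0.997+3.76·2.28)] = 0.2652·ln(27.02/9.583) = 0.2748 kmol/m³.
C_P = (C_{M0}−C_M)−C_N = 4.362 kmol/m³; S̃_{N/P} = 0.2748/4.362 = 0.0630.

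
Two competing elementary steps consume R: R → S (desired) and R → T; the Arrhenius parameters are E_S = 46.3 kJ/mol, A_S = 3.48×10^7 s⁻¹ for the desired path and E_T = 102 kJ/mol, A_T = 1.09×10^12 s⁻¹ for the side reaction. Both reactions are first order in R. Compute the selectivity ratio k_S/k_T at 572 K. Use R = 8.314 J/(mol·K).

3.90

With equal orders, S_{S/T} = k_S/k_T = (A_S/A_T)·exp[(E_T−E_S)/(RT)].
(E_T−E_S)/(RT) = (102−46.3)×10³/(8.314×572) = 55700/4756 = 11.71.
k_S/k_T = (3.48×10^7/1.09×10^12)·exp(11.71) = 3.193×10^-5 × 1.221×10^5 = 3.90.
Since E_S < E_T, lowering the temperature improves selectivity toward S.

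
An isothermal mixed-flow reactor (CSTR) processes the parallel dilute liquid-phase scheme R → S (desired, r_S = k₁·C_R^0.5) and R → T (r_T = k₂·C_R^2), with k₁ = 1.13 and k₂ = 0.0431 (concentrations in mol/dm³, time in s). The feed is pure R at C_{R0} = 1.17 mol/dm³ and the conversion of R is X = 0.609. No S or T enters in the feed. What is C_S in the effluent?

Exit C_R = C_{R0}(1−X) = 1.17×0.391 = 0.4575 mol/dm³.
A CSTR operates uniformly at the exit composition, giving r_S = 0.7643 and r_T = 0.009020 (each k·C_R^n at C_R = 0.4575).
Fraction of consumed R going to S: r_S/(r_S+r_T) = 0.9883.
C_S = 0.9883·C_{R0}·X = 0.9883×1.17×0.609 = 0.704 mol/dm³.

0.704 mol/dm³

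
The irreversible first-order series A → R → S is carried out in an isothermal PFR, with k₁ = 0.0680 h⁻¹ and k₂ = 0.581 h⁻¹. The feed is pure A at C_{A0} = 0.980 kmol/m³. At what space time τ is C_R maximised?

4.18 h

The intermediate peaks when r₁ = r₂, i.e. k₁e^(−k₁τ) = k₂e^(−k₂τ), giving τ_opt = ln(k₂/k₁)/(k₂−k₁).
= ln(0.581/0.0680)/(0.581−0.0680) = ln(8.544)/0.5130 = 2.145/0.5130 = 4.18 h.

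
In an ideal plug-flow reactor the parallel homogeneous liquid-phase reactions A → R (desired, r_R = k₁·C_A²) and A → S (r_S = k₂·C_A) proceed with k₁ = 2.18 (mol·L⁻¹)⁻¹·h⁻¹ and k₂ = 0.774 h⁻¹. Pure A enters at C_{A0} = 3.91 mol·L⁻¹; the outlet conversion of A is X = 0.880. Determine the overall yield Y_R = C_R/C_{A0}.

0.731

C_A = C_{A0}(1−X) = 0.4692 mol·L⁻¹.
Along a PFR/batch, dC_S/dC_A = −r_S/(r_R+r_S) = −k₂/(k₂+k₁·C_A).
Integrating from C_{A0} to C_A: C_S = (0.774/2.18)·ln[(0.774+2.18·3.91)/(0.774+2.18·0.469)] = 0.3550·ln(9.298/1.797) = 0.5836 mol·L⁻¹.
Then C_R = (C_{A0}−C_A) − C_S = 3.441 − 0.5836 = 2.857 mol·L⁻¹.
Y_R = C_R/C_{A0} = 2.857/3.91 = 0.731.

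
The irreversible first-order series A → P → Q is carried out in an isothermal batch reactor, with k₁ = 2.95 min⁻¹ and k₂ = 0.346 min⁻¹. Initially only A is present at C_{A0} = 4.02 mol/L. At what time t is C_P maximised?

For first-order series the maximum of C_P occurs at t_opt = ln(k₂/k₁)/(k₂−k₁).
= ln(0.346/2.95)/(0.346−2.95) = ln(0.1173)/-2.604 = -2.143/-2.604 = 0.823 min.

0.823 min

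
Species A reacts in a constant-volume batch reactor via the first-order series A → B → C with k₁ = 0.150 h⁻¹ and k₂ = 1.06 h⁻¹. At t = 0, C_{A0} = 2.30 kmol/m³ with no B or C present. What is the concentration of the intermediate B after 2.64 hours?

0.232 kmol/m³

Solving the coupled first-order balances gives C_B(t) = [k₁/(k₂−k₁)]·C_{A0}·(e^(−k₁t) − e^(−k₂t)).
e^(−k₁t) = e^(−0.150×2.64) = e^(−0.3960) = 0.6730; e^(−k₂t) = e^(−2.798) = 0.06091.
C_B = 0.150×2.30/(1.06−0.150) × (0.6730−0.06091) = 0.3791×0.6121 = 0.2321 kmol/m³.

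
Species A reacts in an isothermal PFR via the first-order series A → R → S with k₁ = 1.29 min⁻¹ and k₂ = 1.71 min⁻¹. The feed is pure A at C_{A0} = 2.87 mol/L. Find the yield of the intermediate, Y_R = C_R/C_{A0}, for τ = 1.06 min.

The intermediate concentration in a first-order A→B→C sequence is C_R = k₁C_{A0}(e^(−k₁τ) − e^(−k₂τ))/(k₂−k₁).
e^(−k₁τ) = e^(−1.29×1.06) = e^(−1.367) = 0.2548; e^(−k₂τ) = e^(−1.813) = 0.1632.
C_R = 1.29×2.87/(1.71−1.29) × (0.2548−0.1632) = 8.815×0.09154 = 0.8069 mol/L.
Y_R = C_R/C_{A0} = 0.8069/2.87 = 0.281.

0.281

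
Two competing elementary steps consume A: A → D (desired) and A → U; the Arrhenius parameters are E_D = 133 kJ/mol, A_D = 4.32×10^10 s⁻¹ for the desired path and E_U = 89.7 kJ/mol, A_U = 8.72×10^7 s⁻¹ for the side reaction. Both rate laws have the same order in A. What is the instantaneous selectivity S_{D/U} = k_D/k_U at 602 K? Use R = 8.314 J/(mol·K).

With equal orders, S_{D/U} = k_D/k_U = (A_D/A_U)·exp[(E_U−E_D)/(RT)].
(E_U−E_D)/(RT) = (89.7−133)×10³/(8.314×602) = -43300/5005 = -8.651.
k_D/k_U = (4.32×10^10/8.72×10^7)·exp(-8.651) = 495.4 × 1.749×10^-4 = 0.0866.

0.0866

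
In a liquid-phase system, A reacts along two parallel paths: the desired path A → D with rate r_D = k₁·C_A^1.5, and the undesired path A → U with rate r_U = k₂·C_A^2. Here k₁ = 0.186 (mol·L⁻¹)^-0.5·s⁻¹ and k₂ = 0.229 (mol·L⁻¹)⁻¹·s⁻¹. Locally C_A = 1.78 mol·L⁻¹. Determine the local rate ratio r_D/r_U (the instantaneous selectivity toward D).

S_{D/U} = r_D/r_U = (k₁·C_A^1.5)/(k₂·C_A^2) = (k₁/k₂)·C_A^-0.5.
= (0.186×1.780^1.5) / (0.229×1.780^2) = 0.4417/0.7256 = 0.609.

0.609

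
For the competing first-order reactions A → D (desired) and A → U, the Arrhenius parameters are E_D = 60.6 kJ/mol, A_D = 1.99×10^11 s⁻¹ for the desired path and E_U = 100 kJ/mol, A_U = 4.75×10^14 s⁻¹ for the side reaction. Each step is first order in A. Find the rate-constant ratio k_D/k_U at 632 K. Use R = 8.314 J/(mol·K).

With equal orders, S_{D/U} = k_D/k_U = (A_D/A_U)·exp[(E_U−E_D)/(RT)].
(E_U−E_D)/(RT) = (100−60.6)×10³/(8.314×632) = 39400/5254 = 7.498.
k_D/k_U = (1.99×10^11/4.75×10^14)·exp(7.498) = 4.189×10^-4 × 1805 = 0.756.
Since E_D < E_U, lowering the temperature improves selectivity toward D.

0.756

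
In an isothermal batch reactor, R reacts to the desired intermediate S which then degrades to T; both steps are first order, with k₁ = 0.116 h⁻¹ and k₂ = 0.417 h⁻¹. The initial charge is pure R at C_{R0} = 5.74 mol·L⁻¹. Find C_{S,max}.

0.975 mol·L⁻¹

Evaluating C_S at t_opt = ln(k₂/k₁)/(k₂−k₁) gives C_{S,max}/C_{R0} = (k₁/k₂)^[k₂/(k₂−k₁)].
= (0.116/0.417)^(0.417/(0.417−0.116)) = (0.2782)^(1.385) = 0.1699.
C_{S,max} = 0.1699×5.74 = 0.975 mol·L⁻¹.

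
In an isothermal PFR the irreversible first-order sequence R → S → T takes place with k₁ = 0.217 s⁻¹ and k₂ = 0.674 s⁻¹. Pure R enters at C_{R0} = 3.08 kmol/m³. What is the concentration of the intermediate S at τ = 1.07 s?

0.448 kmol/m³

Solving the coupled first-order balances gives C_S(τ) = [k₁/(k₂−k₁)]·C_{R0}·(e^(−k₁τ) − e^(−k₂τ)).
e^(−k₁τ) = e^(−0.217×1.07) = e^(−0.2322) = 0.7928; e^(−k₂τ) = e^(−0.7212) = 0.4862.
C_S = 0.217×3.08/(0.674−0.217) × (0.7928−0.4862) = 1.462×0.3066 = 0.4484 kmol/m³.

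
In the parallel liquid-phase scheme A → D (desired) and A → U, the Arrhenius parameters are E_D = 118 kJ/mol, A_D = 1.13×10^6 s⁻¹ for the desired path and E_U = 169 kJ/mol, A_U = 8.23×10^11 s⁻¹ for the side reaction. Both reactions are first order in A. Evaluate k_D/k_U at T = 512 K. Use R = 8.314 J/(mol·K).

With equal orders, S_{D/U} = k_D/k_U = (A_D/A_U)·exp[(E_U−E_D)/(RT)].
(E_U−E_D)/(RT) = (169−118)×10³/(8.314×512) = 51000/4257 = 11.98.
k_D/k_U = (1.13×10^6/8.23×10^11)·exp(11.98) = 1.373×10^-6 × 1.597×10^5 = 0.219.
Since E_D < E_U, lowering the temperature improves selectivity toward D.

0.219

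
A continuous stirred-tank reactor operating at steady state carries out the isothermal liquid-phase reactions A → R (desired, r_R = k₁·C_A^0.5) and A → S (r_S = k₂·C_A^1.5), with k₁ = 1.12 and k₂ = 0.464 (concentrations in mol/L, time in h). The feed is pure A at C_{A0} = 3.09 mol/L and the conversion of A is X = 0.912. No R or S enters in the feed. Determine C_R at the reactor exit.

2.53 mol/L

Exit C_A = C_{A0}(1−X) = 3.09×0.0880 = 0.2719 mol/L.
In a CSTR the entire volume is at exit conditions, so r_R = 1.12×0.2719^0.5 = 0.5840 and r_S = 0.464×0.2719^1.5 = 0.06579.
Fraction of consumed A going to R: r_R/(r_R+r_S) = 0.8988.
C_R = 0.8988·C_{A0}·X = 0.8988×3.09×0.912 = 2.53 mol/L.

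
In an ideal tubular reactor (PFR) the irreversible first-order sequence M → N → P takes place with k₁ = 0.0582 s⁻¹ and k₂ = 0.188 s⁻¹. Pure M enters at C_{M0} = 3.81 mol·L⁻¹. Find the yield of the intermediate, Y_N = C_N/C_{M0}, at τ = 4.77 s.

0.157

The intermediate concentration in a first-order A→B→C sequence is C_N = k₁C_{M0}(e^(−k₁τ) − e^(−k₂τ))/(k₂−k₁).
e^(−k₁τ) = e^(−0.0582×4.77) = e^(−0.2776) = 0.7576; e^(−k₂τ) = e^(−0.8968) = 0.4079.
C_N = 0.0582×3.81/(0.188−0.0582) × (0.7576−0.4079) = 1.708×0.3497 = 0.5974 mol·L⁻¹.
Y_N = C_N/C_{M0} = 0.5974/3.81 = 0.157.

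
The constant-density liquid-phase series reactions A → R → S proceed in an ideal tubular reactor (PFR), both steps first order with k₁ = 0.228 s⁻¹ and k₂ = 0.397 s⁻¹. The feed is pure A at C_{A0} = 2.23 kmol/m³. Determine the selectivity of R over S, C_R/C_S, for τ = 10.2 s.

The intermediate concentration in a first-order A→B→C sequence is C_R = k₁C_{A0}(e^(−k₁τ) − e^(−k₂τ))/(k₂−k₁).
e^(−k₁τ) = e^(−0.228×10.2) = e^(−2.326) = 0.09772; e^(−k₂τ) = e^(−4.049) = 0.01743.
C_R = 0.228×2.23/(0.397−0.228) × (0.09772−0.01743) = 3.009×0.08029 = 0.2416 kmol/m³.
C_A = C_{A0}e^(−k₁τ) = 0.2179 kmol/m³, so C_S = C_{A0}−C_A−C_R = 1.771 kmol/m³; C_R/C_S = 0.136.

0.136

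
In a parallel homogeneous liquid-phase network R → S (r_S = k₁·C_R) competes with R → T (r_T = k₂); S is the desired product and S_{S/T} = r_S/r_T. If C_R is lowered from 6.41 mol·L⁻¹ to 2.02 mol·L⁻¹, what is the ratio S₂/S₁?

S_{S/T} = (k₁/k₂)·C_R, so S₂/S₁ = (C_{R,2}/C_{R,1}).
= 2.02/6.41 = 0.315.

0.315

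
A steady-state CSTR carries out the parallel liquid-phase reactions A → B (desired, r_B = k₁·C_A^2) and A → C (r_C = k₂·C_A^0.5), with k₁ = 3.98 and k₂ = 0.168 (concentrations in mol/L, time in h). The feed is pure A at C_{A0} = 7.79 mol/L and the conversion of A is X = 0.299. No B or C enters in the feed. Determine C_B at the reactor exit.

Exit C_A = C_{A0}(1−X) = 7.79×0.701 = 5.461 mol/L.
A CSTR operates uniformly at the exit composition, giving r_B = 118.7 and r_C = 0.3926 (each k·C_A^n at C_A = 5.461).
Fraction of consumed A going to B: r_B/(r_B+r_C) = 0.9967.
C_B = 0.9967·C_{A0}·X = 0.9967×7.79×0.299 = 2.32 mol/L.

2.32 mol/L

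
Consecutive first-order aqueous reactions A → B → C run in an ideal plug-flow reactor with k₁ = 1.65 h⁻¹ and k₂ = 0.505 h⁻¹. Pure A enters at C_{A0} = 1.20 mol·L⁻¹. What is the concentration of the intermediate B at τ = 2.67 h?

0.428 mol·L⁻¹

The intermediate concentration in a first-order A→B→C sequence is C_B = k₁C_{A0}(e^(−k₁τ) − e^(−k₂τ))/(k₂−k₁).
e^(−k₁τ) = e^(−1.65×2.67) = e^(−4.405) = 0.01221; e^(−k₂τ) = e^(−1.348) = 0.2597.
C_B = 1.65×1.20/(0.505−1.65) × (0.01221−0.2597) = (-1.729)×(-0.2475) = 0.4279 mol·L⁻¹.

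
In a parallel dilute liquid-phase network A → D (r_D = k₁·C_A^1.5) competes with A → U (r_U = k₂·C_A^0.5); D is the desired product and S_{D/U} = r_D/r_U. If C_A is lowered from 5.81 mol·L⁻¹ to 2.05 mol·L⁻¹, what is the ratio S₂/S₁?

0.353

S_{D/U} = (k₁/k₂)·C_A, so S₂/S₁ = (C_{A,2}/C_{A,1}).
= 2.05/5.81 = 0.353.
Selectivity toward D falls as C_A falls — high-concentration operation is favoured.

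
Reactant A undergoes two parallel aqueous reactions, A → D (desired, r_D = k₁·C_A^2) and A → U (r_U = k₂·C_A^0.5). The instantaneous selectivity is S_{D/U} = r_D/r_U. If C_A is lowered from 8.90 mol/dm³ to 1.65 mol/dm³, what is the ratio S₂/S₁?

0.0798

S_{D/U} = (k₁/k₂)·C_A^1.5, so S₂/S₁ = (C_{A,2}/C_{A,1})^1.5.
= (1.65/8.90)^1.5 = (0.1854)^1.5 = 0.0798.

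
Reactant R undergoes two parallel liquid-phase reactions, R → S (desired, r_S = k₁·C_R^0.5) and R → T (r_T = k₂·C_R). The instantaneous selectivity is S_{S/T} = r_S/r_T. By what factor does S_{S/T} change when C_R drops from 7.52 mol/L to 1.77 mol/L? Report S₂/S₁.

2.06

S_{S/T} = (k₁/k₂)·C_R^-0.5, so S₂/S₁ = (C_{R,2}/C_{R,1})^-0.5.
= (1.77/7.52)^(-0.5) = (0.2354)^(-0.5) = 2.06.
Selectivity toward S rises as C_R falls — low-concentration operation is favoured.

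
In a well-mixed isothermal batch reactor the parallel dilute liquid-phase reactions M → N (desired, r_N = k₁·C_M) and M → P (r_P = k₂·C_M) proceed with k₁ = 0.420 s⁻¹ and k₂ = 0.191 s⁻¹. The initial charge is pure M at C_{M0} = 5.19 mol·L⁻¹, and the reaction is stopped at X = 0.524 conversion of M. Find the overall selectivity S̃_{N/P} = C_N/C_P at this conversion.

2.20

C_M = C_{M0}(1−X) = 2.470 mol·L⁻¹.
Both paths are first order in M, so the instantaneous fraction to N is constant: dC_N/d(−C_M) = k₁/(k₁+k₂) = 0.6874.
C_N = 0.6874·(C_{M0}−C_M) = 0.6874×2.720 = 1.87 mol·L⁻¹.
C_P = (C_{M0}−C_M)−C_N = 0.8501 mol·L⁻¹; S̃_{N/P} = 1.869/0.8501 = 2.20.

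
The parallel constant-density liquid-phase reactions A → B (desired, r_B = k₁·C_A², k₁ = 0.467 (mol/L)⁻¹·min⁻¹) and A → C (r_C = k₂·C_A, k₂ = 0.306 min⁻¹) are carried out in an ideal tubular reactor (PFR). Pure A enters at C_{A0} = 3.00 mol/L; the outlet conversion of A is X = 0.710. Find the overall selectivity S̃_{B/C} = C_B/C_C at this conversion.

C_A = C_{A0}(1−X) = 0.8700 mol/L.
Along a PFR/batch, dC_C/dC_A = −r_C/(r_B+r_C) = −k₂/(k₂+k₁·C_A).
Integrating from C_{A0} to C_A: C_C = (0.306/0.467)·ln[(0.306+0.467·3.00)/(0.306+0.467·0.870)] = 0.6552·ln(1.707/0.7123) = 0.5727 mol/L.
Then C_B = (C_{A0}−C_A) − C_C = 2.130 − 0.5727 = 1.557 mol/L.
S̃_{B/C} = C_B/C_C = 1.557/0.5727 = 2.72.

2.72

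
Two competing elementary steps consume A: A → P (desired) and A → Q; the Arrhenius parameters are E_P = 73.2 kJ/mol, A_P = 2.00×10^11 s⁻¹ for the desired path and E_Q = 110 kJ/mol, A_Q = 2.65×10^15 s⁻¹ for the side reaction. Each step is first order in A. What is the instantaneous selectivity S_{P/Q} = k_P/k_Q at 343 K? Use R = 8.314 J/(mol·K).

30.4

k_P/k_Q = (A_P/A_Q)·exp[−(E_P−E_Q)/(RT)] = (A_P/A_Q)·exp[(E_Q−E_P)/(RT)].
(E_Q−E_P)/(RT) = (110−73.2)×10³/(8.314×343) = 36800/2852 = 12.90.
k_P/k_Q = (2.00×10^11/2.65×10^15)·exp(12.90) = 7.547×10^-5 × 4.021×10^5 = 30.4.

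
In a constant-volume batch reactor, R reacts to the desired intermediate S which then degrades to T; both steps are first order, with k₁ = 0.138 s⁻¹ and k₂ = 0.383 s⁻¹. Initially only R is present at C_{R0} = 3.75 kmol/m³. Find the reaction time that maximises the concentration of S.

4.17 s

For first-order series the maximum of C_S occurs at t_opt = ln(k₂/k₁)/(k₂−k₁).
= ln(0.383/0.138)/(0.383−0.138) = ln(2.775)/0.2450 = 1.021/0.2450 = 4.17 s.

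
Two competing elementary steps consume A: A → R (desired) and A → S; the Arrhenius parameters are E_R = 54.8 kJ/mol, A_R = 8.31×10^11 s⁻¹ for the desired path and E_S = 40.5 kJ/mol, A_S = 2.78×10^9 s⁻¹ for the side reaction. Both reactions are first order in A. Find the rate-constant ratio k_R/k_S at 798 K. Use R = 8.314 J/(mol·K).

With equal orders, S_{R/S} = k_R/k_S = (A_R/A_S)·exp[(E_S−E_R)/(RT)].
(E_S−E_R)/(RT) = (40.5−54.8)×10³/(8.314×798) = -14300/6635 = -2.155.
k_R/k_S = (8.31×10^11/2.78×10^9)·exp(-2.155) = 298.9 × 0.1159 = 34.6.

34.6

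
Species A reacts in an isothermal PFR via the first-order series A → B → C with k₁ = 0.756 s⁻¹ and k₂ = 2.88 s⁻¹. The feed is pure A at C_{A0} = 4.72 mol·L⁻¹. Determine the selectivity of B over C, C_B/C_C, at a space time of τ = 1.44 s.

0.208

The intermediate concentration in a first-order A→B→C sequence is C_B = k₁C_{A0}(e^(−k₁τ) − e^(−k₂τ))/(k₂−k₁).
e^(−k₁τ) = e^(−0.756×1.44) = e^(−1.089) = 0.3367; e^(−k₂τ) = e^(−4.147) = 0.01581.
C_B = 0.756×4.72/(2.88−0.756) × (0.3367−0.01581) = 1.680×0.3209 = 0.5391 mol·L⁻¹.
C_A = C_{A0}e^(−k₁τ) = 1.589 mol·L⁻¹, so C_C = C_{A0}−C_A−C_B = 2.592 mol·L⁻¹; C_B/C_C = 0.208.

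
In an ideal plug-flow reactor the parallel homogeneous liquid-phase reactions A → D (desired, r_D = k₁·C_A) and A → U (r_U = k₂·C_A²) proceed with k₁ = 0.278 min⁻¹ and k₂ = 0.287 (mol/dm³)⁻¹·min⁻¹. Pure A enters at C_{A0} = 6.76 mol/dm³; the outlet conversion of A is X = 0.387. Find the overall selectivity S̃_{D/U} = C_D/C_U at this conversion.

C_A = C_{A0}(1−X) = 4.144 mol/dm³.
Along a PFR/batch, dC_D/dC_A = −r_D/(r_D+r_U) = −k₁/(k₁+k₂·C_A).
Integrating from C_{A0} to C_A: C_D = (0.278/0.287)·ln[(0.278+0.287·6.76)/(0.278+0.287·4.14)] = 0.9686·ln(2.218/1.467) = 0.4003 mol/dm³.
C_U = (C_{A0}−C_A)−C_D = 2.216 mol/dm³; S̃_{D/U} = 0.4003/2.216 = 0.181.

0.181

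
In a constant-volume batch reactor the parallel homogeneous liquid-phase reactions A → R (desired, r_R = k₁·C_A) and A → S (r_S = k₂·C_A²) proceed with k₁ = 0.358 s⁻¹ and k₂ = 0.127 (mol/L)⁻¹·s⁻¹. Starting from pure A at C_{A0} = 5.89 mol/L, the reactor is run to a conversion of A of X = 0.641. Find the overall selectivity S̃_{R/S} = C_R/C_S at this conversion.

C_A = C_{A0}(1−X) = 2.115 mol/L.
Along a PFR/batch, dC_R/dC_A = −r_R/(r_R+r_S) = −k₁/(k₁+k₂·C_A).
Integrating from C_{A0} to C_A: C_R = (0.358/0.127)·ln[(0.358+0.127·5.89)/(0.358+0.127·2.11)] = 2.819·ln(1.106/0.6265) = 1.602 mol/L.
C_S = (C_{A0}−C_A)−C_R = 2.173 mol/L; S̃_{R/S} = 1.602/2.173 = 0.737.

0.737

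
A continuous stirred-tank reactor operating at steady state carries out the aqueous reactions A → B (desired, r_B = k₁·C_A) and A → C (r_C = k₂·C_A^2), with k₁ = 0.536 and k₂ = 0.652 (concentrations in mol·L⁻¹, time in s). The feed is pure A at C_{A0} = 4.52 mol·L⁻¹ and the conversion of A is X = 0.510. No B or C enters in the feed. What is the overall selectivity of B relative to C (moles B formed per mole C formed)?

Exit C_A = C_{A0}(1−X) = 4.52×0.490 = 2.215 mol·L⁻¹.
In a CSTR the entire volume is at exit conditions, so r_B = 0.536×2.215 = 1.187 and r_C = 0.652×2.215^2 = 3.198.
Overall selectivity = C_B/C_C = r_Bτ/(r_Cτ) = r_B/r_C = 0.371.

0.371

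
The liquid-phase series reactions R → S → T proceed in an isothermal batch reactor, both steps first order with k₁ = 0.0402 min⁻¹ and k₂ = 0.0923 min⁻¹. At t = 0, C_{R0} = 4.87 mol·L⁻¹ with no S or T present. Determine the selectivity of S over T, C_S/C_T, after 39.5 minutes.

The intermediate concentration in a first-order A→B→C sequence is C_S = k₁C_{R0}(e^(−k₁t) − e^(−k₂t))/(k₂−k₁).
e^(−k₁t) = e^(−0.0402×39.5) = e^(−1.588) = 0.2044; e^(−k₂t) = e^(−3.646) = 0.02610.
C_S = 0.0402×4.87/(0.0923−0.0402) × (0.2044−0.02610) = 3.758×0.1783 = 0.6698 mol·L⁻¹.
C_R = C_{R0}e^(−k₁t) = 0.9952 mol·L⁻¹, so C_T = C_{R0}−C_R−C_S = 3.205 mol·L⁻¹; C_S/C_T = 0.209.

0.209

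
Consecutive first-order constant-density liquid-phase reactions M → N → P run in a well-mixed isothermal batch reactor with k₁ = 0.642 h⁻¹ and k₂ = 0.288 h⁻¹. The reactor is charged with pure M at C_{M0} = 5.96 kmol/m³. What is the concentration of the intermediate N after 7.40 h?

1.19 kmol/m³

Solving the coupled first-order balances gives C_N(t) = [k₁/(k₂−k₁)]·C_{M0}·(e^(−k₁t) − e^(−k₂t)).
e^(−k₁t) = e^(−0.642×7.40) = e^(−4.751) = 0.008645; e^(−k₂t) = e^(−2.131) = 0.1187.
C_N = 0.642×5.96/(0.288−0.642) × (0.008645−0.1187) = (-10.81)×(-0.1100) = 1.190 kmol/m³.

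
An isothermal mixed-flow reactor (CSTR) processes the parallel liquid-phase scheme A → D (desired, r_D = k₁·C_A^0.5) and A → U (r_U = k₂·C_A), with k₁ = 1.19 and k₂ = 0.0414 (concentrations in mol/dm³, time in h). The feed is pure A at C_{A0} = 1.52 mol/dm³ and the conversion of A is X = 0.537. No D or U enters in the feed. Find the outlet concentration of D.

0.793 mol/dm³

Exit C_A = C_{A0}(1−X) = 1.52×0.463 = 0.7038 mol/dm³.
Rates in a CSTR are evaluated at the outlet concentration: r_D = 1.19×0.7038^0.5 = 0.9983, r_U = 0.0414×0.7038 = 0.02914.
Fraction of consumed A going to D: r_D/(r_D+r_U) = 0.9716.
C_D = 0.9716·C_{A0}·X = 0.9716×1.52×0.537 = 0.793 mol/dm³.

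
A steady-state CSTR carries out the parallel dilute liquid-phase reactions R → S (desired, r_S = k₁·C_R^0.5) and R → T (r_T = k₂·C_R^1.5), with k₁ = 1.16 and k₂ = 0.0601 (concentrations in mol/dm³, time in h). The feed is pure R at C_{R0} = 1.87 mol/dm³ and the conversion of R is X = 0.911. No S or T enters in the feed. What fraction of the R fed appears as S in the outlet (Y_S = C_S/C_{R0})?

Exit C_R = C_{R0}(1−X) = 1.87×0.0890 = 0.1664 mol/dm³.
A CSTR operates uniformly at the exit composition, giving r_S = 0.4732 and r_T = 0.004081 (each k·C_R^n at C_R = 0.1664).
Fraction of consumed R going to S: r_S/(r_S+r_T) = 0.9915.
C_S = 0.9915·C_{R0}·X = 0.9915×1.87×0.911 = 1.69 mol/dm³; Y_S = C_S/C_{R0} = 0.903.

0.903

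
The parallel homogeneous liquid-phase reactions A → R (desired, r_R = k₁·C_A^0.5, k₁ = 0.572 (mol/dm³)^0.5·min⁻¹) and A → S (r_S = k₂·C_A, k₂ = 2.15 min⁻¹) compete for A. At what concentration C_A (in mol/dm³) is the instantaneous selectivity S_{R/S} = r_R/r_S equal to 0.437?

0.371 mol/dm³

S_{R/S} = (k₁/k₂)·C_A^-0.5 ⇒ C_A = (S·k₂/k₁)^(-2).
= (0.437×2.15/0.572)^(-2) = (1.643)^(-2) = 0.371 mol/dm³.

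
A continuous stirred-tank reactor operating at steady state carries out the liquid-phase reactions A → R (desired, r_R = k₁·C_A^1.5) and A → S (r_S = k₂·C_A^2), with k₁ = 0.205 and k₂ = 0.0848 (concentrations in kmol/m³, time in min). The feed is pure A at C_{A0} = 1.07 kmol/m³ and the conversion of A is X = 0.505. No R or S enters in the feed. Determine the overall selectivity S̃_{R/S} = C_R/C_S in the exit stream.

Exit C_A = C_{A0}(1−X) = 1.07×0.495 = 0.5297 kmol/m³.
In a CSTR the entire volume is at exit conditions, so r_R = 0.205×0.5297^1.5 = 0.07902 and r_S = 0.0848×0.5297^2 = 0.02379.
Overall selectivity = C_R/C_S = r_Rτ/(r_Sτ) = r_R/r_S = 3.32.

3.32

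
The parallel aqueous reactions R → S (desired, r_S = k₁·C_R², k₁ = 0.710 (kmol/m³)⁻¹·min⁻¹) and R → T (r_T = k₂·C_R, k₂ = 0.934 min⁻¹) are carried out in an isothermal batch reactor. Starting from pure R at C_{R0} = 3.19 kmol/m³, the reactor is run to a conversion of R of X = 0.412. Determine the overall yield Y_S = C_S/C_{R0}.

C_R = C_{R0}(1−X) = 1.876 kmol/m³.
Along a PFR/batch, dC_T/dC_R = −r_T/(r_S+r_T) = −k₂/(k₂+k₁·C_R).
Integrating from C_{R0} to C_R: C_T = (0.934/0.710)·ln[(0.934+0.710·3.19)/(0.934+0.710·1.88)] = 1.315·ln(3.199/2.266) = 0.4537 kmol/m³.
Then C_S = (C_{R0}−C_R) − C_T = 1.314 − 0.4537 = 0.8606 kmol/m³.
Y_S = C_S/C_{R0} = 0.8606/3.19 = 0.270.

0.270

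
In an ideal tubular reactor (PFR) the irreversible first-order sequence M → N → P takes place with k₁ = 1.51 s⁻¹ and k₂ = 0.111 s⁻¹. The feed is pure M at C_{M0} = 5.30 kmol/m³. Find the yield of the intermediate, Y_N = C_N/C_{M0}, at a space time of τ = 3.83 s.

0.702

For first-order series with pure M initially, C_N(τ) = k₁C_{M0}/(k₂−k₁)·(e^(−k₁τ) − e^(−k₂τ)).
e^(−k₁τ) = e^(−1.51×3.83) = e^(−5.783) = 0.003079; e^(−k₂τ) = e^(−0.4251) = 0.6537.
C_N = 1.51×5.30/(0.111−1.51) × (0.003079−0.6537) = (-5.721)×(-0.6506) = 3.722 kmol/m³.
Y_N = C_N/C_{M0} = 3.722/5.30 = 0.702.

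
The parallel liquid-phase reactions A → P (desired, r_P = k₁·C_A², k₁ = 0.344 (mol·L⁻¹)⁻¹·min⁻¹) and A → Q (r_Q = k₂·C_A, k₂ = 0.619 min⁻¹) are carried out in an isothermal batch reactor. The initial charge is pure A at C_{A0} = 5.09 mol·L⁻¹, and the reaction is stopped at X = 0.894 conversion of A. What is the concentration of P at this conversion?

2.61 mol·L⁻¹

C_A = C_{A0}(1−X) = 0.5395 mol·L⁻¹.
Along a PFR/batch, dC_Q/dC_A = −r_Q/(r_P+r_Q) = −k₂/(k₂+k₁·C_A).
Integrating from C_{A0} to C_A: C_Q = (0.619/0.344)·ln[(0.619+0.344·5.09)/(0.619+0.344·0.540)] = 1.799·ln(2.370/0.8046) = 1.944 mol·L⁻¹.
Then C_P = (C_{A0}−C_A) − C_Q = 4.550 − 1.944 = 2.607 mol·L⁻¹.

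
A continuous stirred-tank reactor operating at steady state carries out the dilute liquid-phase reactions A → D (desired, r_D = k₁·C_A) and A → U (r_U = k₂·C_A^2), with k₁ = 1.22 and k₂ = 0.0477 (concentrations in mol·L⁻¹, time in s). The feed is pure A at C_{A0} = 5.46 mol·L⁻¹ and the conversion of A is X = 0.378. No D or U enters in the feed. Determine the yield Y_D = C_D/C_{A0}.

Exit C_A = C_{A0}(1−X) = 5.46×0.622 = 3.396 mol·L⁻¹.
In a CSTR the entire volume is at exit conditions, so r_D = 1.22×3.396 = 4.143 and r_U = 0.0477×3.396^2 = 0.5502.
Fraction of consumed A going to D: r_D/(r_D+r_U) = 0.8828.
C_D = 0.8828·C_{A0}·X = 0.8828×5.46×0.378 = 1.82 mol·L⁻¹; Y_D = C_D/C_{A0} = 0.334.

0.334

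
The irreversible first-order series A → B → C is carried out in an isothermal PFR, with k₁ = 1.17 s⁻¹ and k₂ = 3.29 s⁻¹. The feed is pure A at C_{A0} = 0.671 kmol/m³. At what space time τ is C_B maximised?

Setting dC_B/dτ = 0 gives τ_opt = ln(k₂/k₁)/(k₂−k₁).
= ln(3.29/1.17)/(3.29−1.17) = ln(2.812)/2.120 = 1.034/2.120 = 0.488 s.

0.488 s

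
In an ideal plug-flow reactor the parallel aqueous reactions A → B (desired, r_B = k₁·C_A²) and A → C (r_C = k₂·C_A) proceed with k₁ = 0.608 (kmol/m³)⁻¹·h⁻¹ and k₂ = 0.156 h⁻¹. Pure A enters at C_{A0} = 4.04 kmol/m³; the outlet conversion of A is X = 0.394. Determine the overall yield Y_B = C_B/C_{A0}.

C_A = C_{A0}(1−X) = 2.448 kmol/m³.
Along a PFR/batch, dC_C/dC_A = −r_C/(r_B+r_C) = −k₂/(k₂+k₁·C_A).
Integrating from C_{A0} to C_A: C_C = (0.156/0.608)·ln[(0.156+0.608·4.04)/(0.156+0.608·2.45)] = 0.2566·ln(2.612/1.645) = 0.1187 kmol/m³.
Then C_B = (C_{A0}−C_A) − C_C = 1.592 − 0.1187 = 1.473 kmol/m³.
Y_B = C_B/C_{A0} = 1.473/4.04 = 0.365.

0.365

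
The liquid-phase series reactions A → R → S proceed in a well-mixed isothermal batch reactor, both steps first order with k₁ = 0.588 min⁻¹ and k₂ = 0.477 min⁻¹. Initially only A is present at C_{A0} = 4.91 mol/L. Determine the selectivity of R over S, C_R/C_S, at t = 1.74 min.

1.73

For first-order series with pure A initially, C_R(t) = k₁C_{A0}/(k₂−k₁)·(e^(−k₁t) − e^(−k₂t)).
e^(−k₁t) = e^(−0.588×1.74) = e^(−1.023) = 0.3595; e^(−k₂t) = e^(−0.8300) = 0.4361.
C_R = 0.588×4.91/(0.477−0.588) × (0.3595−0.4361) = (-26.01)×(-0.07659) = 1.992 mol/L.
C_A = C_{A0}e^(−k₁t) = 1.765 mol/L, so C_S = C_{A0}−C_A−C_R = 1.153 mol/L; C_R/C_S = 1.73.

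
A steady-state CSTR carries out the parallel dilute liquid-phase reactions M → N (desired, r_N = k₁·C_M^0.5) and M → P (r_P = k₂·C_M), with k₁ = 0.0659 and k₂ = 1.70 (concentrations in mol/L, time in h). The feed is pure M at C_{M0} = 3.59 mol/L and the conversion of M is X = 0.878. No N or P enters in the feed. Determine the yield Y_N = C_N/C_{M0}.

Exit C_M = C_{M0}(1−X) = 3.59×0.122 = 0.4380 mol/L.
In a CSTR the entire volume is at exit conditions, so r_N = 0.0659×0.4380^0.5 = 0.04361 and r_P = 1.70×0.4380 = 0.7446.
Fraction of consumed M going to N: r_N/(r_N+r_P) = 0.05533.
C_N = 0.05533·C_{M0}·X = 0.05533×3.59×0.878 = 0.174 mol/L; Y_N = C_N/C_{M0} = 0.0486.

0.0486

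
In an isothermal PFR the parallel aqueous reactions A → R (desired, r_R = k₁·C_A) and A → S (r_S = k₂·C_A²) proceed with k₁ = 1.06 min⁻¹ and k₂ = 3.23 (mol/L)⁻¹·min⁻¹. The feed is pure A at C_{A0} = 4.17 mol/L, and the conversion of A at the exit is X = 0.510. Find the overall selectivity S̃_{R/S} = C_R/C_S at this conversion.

0.110

C_A = C_{A0}(1−X) = 2.043 mol/L.
Along a PFR/batch, dC_R/dC_A = −r_R/(r_R+r_S) = −k₁/(k₁+k₂·C_A).
Integrating from C_{A0} to C_A: C_R = (1.06/3.23)·ln[(1.06+3.23·4.17)/(1.06+3.23·2.04)] = 0.3282·ln(14.53/7.660) = 0.2101 mol/L.
C_S = (C_{A0}−C_A)−C_R = 1.917 mol/L; S̃_{R/S} = 0.2101/1.917 = 0.110.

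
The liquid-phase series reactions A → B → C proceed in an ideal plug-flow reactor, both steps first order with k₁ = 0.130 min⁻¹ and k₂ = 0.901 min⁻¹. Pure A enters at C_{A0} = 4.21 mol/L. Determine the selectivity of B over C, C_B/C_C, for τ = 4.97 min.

0.222

The intermediate concentration in a first-order A→B→C sequence is C_B = k₁C_{A0}(e^(−k₁τ) − e^(−k₂τ))/(k₂−k₁).
e^(−k₁τ) = e^(−0.130×4.97) = e^(−0.6461) = 0.5241; e^(−k₂τ) = e^(−4.478) = 0.01136.
C_B = 0.130×4.21/(0.901−0.130) × (0.5241−0.01136) = 0.7099×0.5127 = 0.3640 mol/L.
C_A = C_{A0}e^(−k₁τ) = 2.206 mol/L, so C_C = C_{A0}−C_A−C_B = 1.640 mol/L; C_B/C_C = 0.222.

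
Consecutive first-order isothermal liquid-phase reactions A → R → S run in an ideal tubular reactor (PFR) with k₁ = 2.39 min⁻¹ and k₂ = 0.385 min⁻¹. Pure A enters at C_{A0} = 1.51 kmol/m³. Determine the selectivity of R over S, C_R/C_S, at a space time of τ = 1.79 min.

1.44

The intermediate concentration in a first-order A→B→C sequence is C_R = k₁C_{A0}(e^(−k₁τ) − e^(−k₂τ))/(k₂−k₁).
e^(−k₁τ) = e^(−2.39×1.79) = e^(−4.278) = 0.01387; e^(−k₂τ) = e^(−0.6892) = 0.5020.
C_R = 2.39×1.51/(0.385−2.39) × (0.01387−0.5020) = (-1.800)×(-0.4881) = 0.8786 kmol/m³.
C_A = C_{A0}e^(−k₁τ) = 0.02094 kmol/m³, so C_S = C_{A0}−C_A−C_R = 0.6104 kmol/m³; C_R/C_S = 1.44.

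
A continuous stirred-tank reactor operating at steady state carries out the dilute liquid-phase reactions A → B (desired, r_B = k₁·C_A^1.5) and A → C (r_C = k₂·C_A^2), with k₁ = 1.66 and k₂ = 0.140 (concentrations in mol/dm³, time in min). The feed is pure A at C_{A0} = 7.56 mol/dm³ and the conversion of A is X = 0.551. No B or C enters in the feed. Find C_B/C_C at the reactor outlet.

6.44

Exit C_A = C_{A0}(1−X) = 7.56×0.449 = 3.394 mol/dm³.
A CSTR operates uniformly at the exit composition, giving r_B = 10.38 and r_C = 1.613 (each k·C_A^n at C_A = 3.394).
Overall selectivity = C_B/C_C = r_Bτ/(r_Cτ) = r_B/r_C = 6.44.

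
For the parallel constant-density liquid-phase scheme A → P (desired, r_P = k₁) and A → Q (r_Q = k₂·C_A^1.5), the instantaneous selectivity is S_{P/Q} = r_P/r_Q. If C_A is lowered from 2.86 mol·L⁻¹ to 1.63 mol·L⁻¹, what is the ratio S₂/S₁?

2.32

S_{P/Q} = (k₁/k₂)·C_A^-1.5, so S₂/S₁ = (C_{A,2}/C_{A,1})^-1.5.
= (1.63/2.86)^(-1.5) = (0.5699)^(-1.5) = 2.32.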